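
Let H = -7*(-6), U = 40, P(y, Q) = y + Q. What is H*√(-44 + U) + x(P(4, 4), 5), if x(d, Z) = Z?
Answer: 5 + 84*I ≈ 5.0 + 84.0*I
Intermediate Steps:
P(y, Q) = Q + y
H = 42
H*√(-44 + U) + x(P(4, 4), 5) = 42*√(-44 + 40) + 5 = 42*√(-4) + 5 = 42*(2*I) + 5 = 84*I + 5 = 5 + 84*I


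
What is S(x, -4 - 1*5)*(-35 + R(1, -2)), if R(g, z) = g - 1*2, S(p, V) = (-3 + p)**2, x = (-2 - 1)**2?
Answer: -1296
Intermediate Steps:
x = 9 (x = (-3)**2 = 9)
R(g, z) = -2 + g (R(g, z) = g - 2 = -2 + g)
S(x, -4 - 1*5)*(-35 + R(1, -2)) = (-3 + 9)**2*(-35 + (-2 + 1)) = 6**2*(-35 - 1) = 36*(-36) = -1296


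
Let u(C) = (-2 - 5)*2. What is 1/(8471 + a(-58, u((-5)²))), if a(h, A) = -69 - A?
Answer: 1/8416 ≈ 0.00011882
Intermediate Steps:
u(C) = -14 (u(C) = -7*2 = -14)
1/(8471 + a(-58, u((-5)²))) = 1/(8471 + (-69 - 1*(-14))) = 1/(8471 + (-69 + 14)) = 1/(8471 - 55) = 1/8416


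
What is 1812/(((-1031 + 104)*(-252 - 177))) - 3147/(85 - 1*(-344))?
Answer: -971819/132561 ≈ -7.3311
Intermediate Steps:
1812/(((-1031 + 104)*(-252 - 177))) - 3147/(85 - 1*(-344)) = 1812/((-927*(-429))) - 3147/(85 + 344) = 1812/397683 - 3147/429 = 1812*(1/397683) - 3147*1/429 = 604/132561 - 1049/143 = -971819/132561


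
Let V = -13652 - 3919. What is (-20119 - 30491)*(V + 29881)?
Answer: -623009100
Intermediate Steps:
V = -17571
(-20119 - 30491)*(V + 29881) = (-20119 - 30491)*(-17571 + 29881) = -50610*12310 = -623009100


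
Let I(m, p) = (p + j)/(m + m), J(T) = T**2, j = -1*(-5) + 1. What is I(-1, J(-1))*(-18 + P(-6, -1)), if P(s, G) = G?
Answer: 133/2 ≈ 66.500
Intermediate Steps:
j = 6 (j = 5 + 1 = 6)
I(m, p) = (6 + p)/(2*m) (I(m, p) = (p + 6)/(m + m) = (6 + p)/((2*m)) = (6 + p)*(1/(2*m)) = (6 + p)/(2*m))
I(-1, J(-1))*(-18 + P(-6, -1)) = ((1/2)*(6 + (-1)**2)/(-1))*(-18 - 1) = ((1/2)*(-1)*(6 + 1))*(-19) = ((1/2)*(-1)*7)*(-19) = -7/2*(-19) = 133/2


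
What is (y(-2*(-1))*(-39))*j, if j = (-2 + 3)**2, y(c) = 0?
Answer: 0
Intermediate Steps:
j = 1 (j = 1**2 = 1)
(y(-2*(-1))*(-39))*j = (0*(-39))*1 = 0*1 = 0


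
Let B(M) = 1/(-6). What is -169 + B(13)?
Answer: -1015/6 ≈ -169.17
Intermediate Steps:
B(M) = -1/6
-169 + B(13) = -169 - 1/6 = -1015/6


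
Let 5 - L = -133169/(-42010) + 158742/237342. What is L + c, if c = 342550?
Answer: 569247946926647/1661789570 ≈ 3.4255e+5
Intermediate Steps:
L = 1929723147/1661789570 (L = 5 - (-133169/(-42010) + 158742/237342) = 5 - (-133169*(-1/42010) + 158742*(1/237342)) = 5 - (133169/42010 + 26457/39557) = 5 - 1*6379224703/1661789570 = 5 - 6379224703/1661789570 = 1929723147/1661789570 ≈ 1.1612)
L + c = 1929723147/1661789570 + 342550 = 569247946926647/1661789570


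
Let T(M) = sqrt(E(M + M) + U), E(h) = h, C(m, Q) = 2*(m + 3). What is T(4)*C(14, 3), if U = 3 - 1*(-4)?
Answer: 34*sqrt(15) ≈ 131.68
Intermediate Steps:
C(m, Q) = 6 + 2*m (C(m, Q) = 2*(3 + m) = 6 + 2*m)
U = 7 (U = 3 + 4 = 7)
T(M) = sqrt(7 + 2*M) (T(M) = sqrt((M + M) + 7) = sqrt(2*M + 7) = sqrt(7 + 2*M))
T(4)*C(14, 3) = sqrt(7 + 2*4)*(6 + 2*14) = sqrt(7 + 8)*(6 + 28) = sqrt(15)*34 = 34*sqrt(15)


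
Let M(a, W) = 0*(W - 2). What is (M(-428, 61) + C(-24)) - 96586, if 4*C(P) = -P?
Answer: -96580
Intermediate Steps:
C(P) = -P/4 (C(P) = (-P)/4 = -P/4)
M(a, W) = 0 (M(a, W) = 0*(-2 + W) = 0)
(M(-428, 61) + C(-24)) - 96586 = (0 - ¼*(-24)) - 96586 = (0 + 6) - 96586 = 6 - 96586 = -96580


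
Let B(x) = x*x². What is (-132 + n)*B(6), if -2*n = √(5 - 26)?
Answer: -28512 - 108*I*√21 ≈ -28512.0 - 494.92*I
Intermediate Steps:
n = -I*√21/2 (n = -√(5 - 26)/2 = -I*√21/2 ≈ -2.2913*I)
B(x) = x³
(-132 + n)*B(6) = (-132 - I*√21/2)*6³ = (-132 - I*√21/2)*216 = -28512 - 108*I*√21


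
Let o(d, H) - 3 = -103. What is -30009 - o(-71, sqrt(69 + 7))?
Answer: -29909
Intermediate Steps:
o(d, H) = -100 (o(d, H) = 3 - 103 = -100)
-30009 - o(-71, sqrt(69 + 7)) = -30009 - 1*(-100) = -30009 + 100 = -29909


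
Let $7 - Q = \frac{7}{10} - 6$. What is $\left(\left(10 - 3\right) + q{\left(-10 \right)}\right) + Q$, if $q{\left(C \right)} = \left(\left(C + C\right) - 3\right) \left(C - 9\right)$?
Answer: $\frac{4563}{10} \approx 456.3$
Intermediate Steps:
$q{\left(C \right)} = \left(-9 + C\right) \left(-3 + 2 C\right)$ ($q{\left(C \right)} = \left(2 C - 3\right) \left(-9 + C\right) = \left(-3 + 2 C\right) \left(-9 + C\right) = \left(-9 + C\right) \left(-3 + 2 C\right)$)
$Q = \frac{123}{10}$ ($Q = 7 - \left(\frac{7}{10} - 6\right) = 7 - - \frac{53}{10} = 7 + \frac{53}{10} = \frac{123}{10} \approx 12.3$)
$\left(\left(10 - 3\right) + q{\left(-10 \right)}\right) + Q = \left(\left(10 - 3\right) + \left(27 - -210 + 2 \left(-10\right)^{2}\right)\right) + \frac{123}{10} = \left(\left(10 - 3\right) + \left(27 + 210 + 2 \cdot 100\right)\right) + \frac{123}{10} = \left(7 + \left(27 + 210 + 200\right)\right) + \frac{123}{10} = \left(7 + 437\right) + \frac{123}{10} = 444 + \frac{123}{10} = \frac{4563}{10}$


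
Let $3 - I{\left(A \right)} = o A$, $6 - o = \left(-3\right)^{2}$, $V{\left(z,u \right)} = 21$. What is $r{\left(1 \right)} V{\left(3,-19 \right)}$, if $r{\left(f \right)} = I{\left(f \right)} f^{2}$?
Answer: $126$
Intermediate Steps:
$o = -3$ ($o = 6 - \left(-3\right)^{2} = 6 - 9 = -3$)
$I{\left(A \right)} = 3 + 3 A$ ($I{\left(A \right)} = 3 - - 3 A = 3 + 3 A$)
$r{\left(f \right)} = f^{2} \left(3 + 3 f\right)$ ($r{\left(f \right)} = \left(3 + 3 f\right) f^{2} = f^{2} \left(3 + 3 f\right)$)
$r{\left(1 \right)} V{\left(3,-19 \right)} = 3 \cdot 1^{2} \left(1 + 1\right) 21 = 3 \cdot 1 \cdot 2 \cdot 21 = 6 \cdot 21 = 126$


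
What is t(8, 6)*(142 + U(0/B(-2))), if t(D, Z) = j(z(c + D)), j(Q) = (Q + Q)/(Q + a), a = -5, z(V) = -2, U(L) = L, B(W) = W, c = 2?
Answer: 568/7 ≈ 81.143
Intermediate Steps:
j(Q) = 2*Q/(-5 + Q) (j(Q) = (Q + Q)/(Q - 5) = (2*Q)/(-5 + Q) = 2*Q/(-5 + Q))
t(D, Z) = 4/7 (t(D, Z) = 2*(-2)/(-5 - 2) = 2*(-2)/(-7) = 2*(-2)*(-⅐) = 4/7)
t(8, 6)*(142 + U(0/B(-2))) = 4*(142 + 0/(-2))/7 = 4*(142 + 0*(-½))/7 = 4*(142 + 0)/7 = (4/7)*142 = 568/7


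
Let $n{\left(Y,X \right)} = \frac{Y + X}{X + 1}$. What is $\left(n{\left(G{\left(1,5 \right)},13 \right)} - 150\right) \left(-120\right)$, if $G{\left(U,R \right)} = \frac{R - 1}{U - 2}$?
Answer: $\frac{125460}{7} \approx 17923.0$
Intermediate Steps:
$G{\left(U,R \right)} = \frac{-1 + R}{-2 + U}$
$n{\left(Y,X \right)} = \frac{X + Y}{1 + X}$
$\left(n{\left(G{\left(1,5 \right)},13 \right)} - 150\right) \left(-120\right) = \left(\frac{13 + \frac{-1 + 5}{-2 + 1}}{1 + 13} - 150\right) \left(-120\right) = \left(\frac{13 + \frac{1}{-1} \cdot 4}{14} - 150\right) \left(-120\right) = \left(\frac{13 - 4}{14} - 150\right) \left(-120\right) = \left(\frac{1}{14} \cdot 9 - 150\right) \left(-120\right) = \left(\frac{9}{14} - 150\right) \left(-120\right) = \left(- \frac{2091}{14}\right) \left(-120\right) = \frac{125460}{7}$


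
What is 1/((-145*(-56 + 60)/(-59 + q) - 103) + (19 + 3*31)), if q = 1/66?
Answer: 3893/73317 ≈ 0.053098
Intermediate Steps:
q = 1/66 ≈ 0.015152
1/((-145*(-56 + 60)/(-59 + q) - 103) + (19 + 3*31)) = 1/((-145*(-56 + 60)/(-59 + 1/66) - 103) + (19 + 3*31)) = 1/((-580/(-3893/66) - 103) + (19 + 93)) = 1/((-580*(-66)/3893 - 103) + 112) = 1/((-145*(-264/3893) - 103) + 112) = 1/((38280/3893 - 103) + 112) = 1/(-362699/3893 + 112) = 1/(73317/3893) = 3893/73317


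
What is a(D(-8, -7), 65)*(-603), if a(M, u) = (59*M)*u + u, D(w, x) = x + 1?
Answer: 13835835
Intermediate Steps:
D(w, x) = 1 + x
a(M, u) = u + 59*M*u (a(M, u) = 59*M*u + u = u + 59*M*u)
a(D(-8, -7), 65)*(-603) = (65*(1 + 59*(1 - 7)))*(-603) = (65*(1 + 59*(-6)))*(-603) = (65*(1 - 354))*(-603) = (65*(-353))*(-603) = -22945*(-603) = 13835835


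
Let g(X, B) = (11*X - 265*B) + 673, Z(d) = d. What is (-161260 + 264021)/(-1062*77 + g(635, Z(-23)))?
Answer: -102761/68021 ≈ -1.5107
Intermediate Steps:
g(X, B) = 673 - 265*B + 11*X (g(X, B) = (-265*B + 11*X) + 673 = 673 - 265*B + 11*X)
(-161260 + 264021)/(-1062*77 + g(635, Z(-23))) = (-161260 + 264021)/(-1062*77 + (673 - 265*(-23) + 11*635)) = 102761/(-81774 + (673 + 6095 + 6985)) = 102761/(-81774 + 13753) = 102761/(-68021) = 102761*(-1/68021) = -102761/68021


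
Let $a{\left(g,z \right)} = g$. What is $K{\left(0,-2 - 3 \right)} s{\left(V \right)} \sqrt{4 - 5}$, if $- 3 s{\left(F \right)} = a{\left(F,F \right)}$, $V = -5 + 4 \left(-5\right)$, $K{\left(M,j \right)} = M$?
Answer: $0$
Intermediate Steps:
$V = -25$ ($V = -5 - 20 = -25$)
$s{\left(F \right)} = - \frac{F}{3}$
$K{\left(0,-2 - 3 \right)} s{\left(V \right)} \sqrt{4 - 5} = 0 \left(\left(- \frac{1}{3}\right) \left(-25\right)\right) \sqrt{4 - 5} = 0 \cdot \frac{25}{3} \sqrt{-1} = 0 i = 0$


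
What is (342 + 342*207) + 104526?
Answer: 175662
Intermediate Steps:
(342 + 342*207) + 104526 = (342 + 70794) + 104526 = 71136 + 104526 = 175662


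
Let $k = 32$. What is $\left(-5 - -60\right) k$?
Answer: $1760$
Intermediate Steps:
$\left(-5 - -60\right) k = \left(-5 - -60\right) 32 = \left(-5 + 60\right) 32 = 55 \cdot 32 = 1760$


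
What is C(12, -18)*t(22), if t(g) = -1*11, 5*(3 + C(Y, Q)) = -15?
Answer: 66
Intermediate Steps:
C(Y, Q) = -6 (C(Y, Q) = -3 + (⅕)*(-15) = -3 - 3 = -6)
t(g) = -11
C(12, -18)*t(22) = -6*(-11) = 66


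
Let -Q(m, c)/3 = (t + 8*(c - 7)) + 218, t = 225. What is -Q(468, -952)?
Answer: -21687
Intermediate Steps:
Q(m, c) = -1161 - 24*c (Q(m, c) = -3*((225 + 8*(c - 7)) + 218) = -3*((225 + 8*(-7 + c)) + 218) = -3*((225 + (-56 + 8*c)) + 218) = -3*((169 + 8*c) + 218) = -3*(387 + 8*c) = -1161 - 24*c)
-Q(468, -952) = -(-1161 - 24*(-952)) = -(-1161 + 22848) = -1*21687 = -21687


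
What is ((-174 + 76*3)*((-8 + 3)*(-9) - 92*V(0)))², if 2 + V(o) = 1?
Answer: 54730404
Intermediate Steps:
V(o) = -1 (V(o) = -2 + 1 = -1)
((-174 + 76*3)*((-8 + 3)*(-9) - 92*V(0)))² = ((-174 + 76*3)*((-8 + 3)*(-9) - 92*(-1)))² = ((-174 + 228)*(-5*(-9) + 92))² = (54*(45 + 92))² = (54*137)² = 7398² = 54730404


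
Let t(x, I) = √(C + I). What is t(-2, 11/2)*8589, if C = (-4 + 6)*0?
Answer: 8589*√22/2 ≈ 20143.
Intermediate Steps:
C = 0 (C = 2*0 = 0)
t(x, I) = √I (t(x, I) = √(0 + I) = √I)
t(-2, 11/2)*8589 = √(11/2)*8589 = (√22/2)*8589 = 8589*√22/2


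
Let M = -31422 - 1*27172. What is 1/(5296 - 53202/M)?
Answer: 29297/155183513 ≈ 0.00018879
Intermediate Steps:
M = -58594 (M = -31422 - 27172 = -58594)
1/(5296 - 53202/M) = 1/(5296 - 53202/(-58594)) = 1/(5296 - 53202*(-1/58594)) = 1/(5296 + 26601/29297) = 1/(155183513/29297) = 29297/155183513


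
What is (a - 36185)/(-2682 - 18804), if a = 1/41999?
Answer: 253288969/150398419 ≈ 1.6841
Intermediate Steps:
a = 1/41999 ≈ 2.3810e-5
(a - 36185)/(-2682 - 18804) = (1/41999 - 36185)/(-2682 - 18804) = -1519733814/41999/(-21486) = -1519733814/41999*(-1/21486) = 253288969/150398419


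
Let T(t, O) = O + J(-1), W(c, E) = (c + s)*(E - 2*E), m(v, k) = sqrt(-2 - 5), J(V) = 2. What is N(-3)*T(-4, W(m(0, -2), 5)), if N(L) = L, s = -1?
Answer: -21 + 15*I*sqrt(7) ≈ -21.0 + 39.686*I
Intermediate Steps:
m(v, k) = I*sqrt(7) (m(v, k) = sqrt(-7) = I*sqrt(7))
W(c, E) = -E*(-1 + c) (W(c, E) = (c - 1)*(E - 2*E) = (-1 + c)*(-E) = -E*(-1 + c))
T(t, O) = 2 + O (T(t, O) = O + 2 = 2 + O)
N(-3)*T(-4, W(m(0, -2), 5)) = -3*(2 + 5*(1 - I*sqrt(7))) = -3*(2 + (5 - 5*I*sqrt(7))) = -3*(7 - 5*I*sqrt(7)) = -21 + 15*I*sqrt(7)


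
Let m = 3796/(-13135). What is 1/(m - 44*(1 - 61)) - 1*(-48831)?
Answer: 1693097939059/34672604 ≈ 48831.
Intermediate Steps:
m = -3796/13135 (m = 3796*(-1/13135) = -3796/13135 ≈ -0.28900)
1/(m - 44*(1 - 61)) - 1*(-48831) = 1/(-3796/13135 - 44*(1 - 61)) - 1*(-48831) = 1/(-3796/13135 - 44*(-60)) + 48831 = 1/(-3796/13135 + 2640) + 48831 = 1/(34672604/13135) + 48831 = 13135/34672604 + 48831 = 1693097939059/34672604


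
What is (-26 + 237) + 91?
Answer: 302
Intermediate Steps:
(-26 + 237) + 91 = 211 + 91 = 302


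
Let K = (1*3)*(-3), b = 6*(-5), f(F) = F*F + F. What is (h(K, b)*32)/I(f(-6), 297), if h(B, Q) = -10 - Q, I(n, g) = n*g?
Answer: 64/891 ≈ 0.071829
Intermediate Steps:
f(F) = F + F**2 (f(F) = F**2 + F = F + F**2)
b = -30
I(n, g) = g*n
K = -9 (K = 3*(-3) = -9)
(h(K, b)*32)/I(f(-6), 297) = ((-10 - 1*(-30))*32)/((297*(-6*(1 - 6)))) = ((-10 + 30)*32)/((297*(-6*(-5)))) = (20*32)/((297*30)) = 640/8910 = 640*(1/8910) = 64/891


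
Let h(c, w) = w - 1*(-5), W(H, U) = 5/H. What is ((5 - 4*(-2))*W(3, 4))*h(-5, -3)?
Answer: 130/3 ≈ 43.333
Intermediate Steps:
h(c, w) = 5 + w (h(c, w) = w + 5 = 5 + w)
((5 - 4*(-2))*W(3, 4))*h(-5, -3) = ((5 - 4*(-2))*(5/3))*(5 - 3) = ((5 + 8)*(5*(⅓)))*2 = (13*(5/3))*2 = (65/3)*2 = 130/3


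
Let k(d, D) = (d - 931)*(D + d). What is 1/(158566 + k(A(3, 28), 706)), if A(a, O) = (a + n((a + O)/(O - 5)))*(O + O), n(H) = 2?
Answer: -1/483320 ≈ -2.0690e-6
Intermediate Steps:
A(a, O) = 2*O*(2 + a) (A(a, O) = (a + 2)*(O + O) = (2 + a)*(2*O) = 2*O*(2 + a))
k(d, D) = (-931 + d)*(D + d)
1/(158566 + k(A(3, 28), 706)) = 1/(158566 + ((2*28*(2 + 3))² - 931*706 - 1862*28*(2 + 3) + 706*(2*28*(2 + 3)))) = 1/(158566 + ((2*28*5)² - 657286 - 1862*28*5 + 706*(2*28*5))) = 1/(158566 + (280² - 657286 - 931*280 + 706*280)) = 1/(158566 + (78400 - 657286 - 260680 + 197680)) = 1/(158566 - 641886) = 1/(-483320) = -1/483320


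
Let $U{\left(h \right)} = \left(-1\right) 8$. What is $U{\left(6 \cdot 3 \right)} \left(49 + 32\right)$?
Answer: $-648$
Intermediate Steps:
$U{\left(h \right)} = -8$
$U{\left(6 \cdot 3 \right)} \left(49 + 32\right) = - 8 \left(49 + 32\right) = \left(-8\right) 81 = -648$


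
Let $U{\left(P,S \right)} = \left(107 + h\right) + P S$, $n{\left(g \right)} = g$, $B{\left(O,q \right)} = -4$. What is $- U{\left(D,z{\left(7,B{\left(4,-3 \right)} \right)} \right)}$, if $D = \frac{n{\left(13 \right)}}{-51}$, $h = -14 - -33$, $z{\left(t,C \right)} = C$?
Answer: $- \frac{6478}{51} \approx -127.02$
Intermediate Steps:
$h = 19$ ($h = -14 + 33 = 19$)
$D = - \frac{13}{51}$ ($D = \frac{13}{-51} = 13 \left(- \frac{1}{51}\right) = - \frac{13}{51} \approx -0.2549$)
$U{\left(P,S \right)} = 126 + P S$ ($U{\left(P,S \right)} = \left(107 + 19\right) + P S = 126 + P S$)
$- U{\left(D,z{\left(7,B{\left(4,-3 \right)} \right)} \right)} = - (126 - - \frac{52}{51}) = - (126 + \frac{52}{51}) = \left(-1\right) \frac{6478}{51} = - \frac{6478}{51}$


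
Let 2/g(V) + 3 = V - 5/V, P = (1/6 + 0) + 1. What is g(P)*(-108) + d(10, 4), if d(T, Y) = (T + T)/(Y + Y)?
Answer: 19429/514 ≈ 37.800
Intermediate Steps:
P = 7/6 (P = (1*(⅙) + 0) + 1 = (⅙ + 0) + 1 = ⅙ + 1 = 7/6 ≈ 1.1667)
g(V) = 2/(-3 + V - 5/V) (g(V) = 2/(-3 + (V - 5/V)) = 2/(-3 + V - 5/V))
d(T, Y) = T/Y (d(T, Y) = (2*T)/((2*Y)) = (2*T)*(1/(2*Y)) = T/Y)
g(P)*(-108) + d(10, 4) = (2*(7/6)/(-5 + (7/6)² - 3*7/6))*(-108) + 10/4 = (2*(7/6)/(-5 + 49/36 - 7/2))*(-108) + 10*(¼) = (2*(7/6)/(-257/36))*(-108) + 5/2 = (2*(7/6)*(-36/257))*(-108) + 5/2 = -84/257*(-108) + 5/2 = 9072/257 + 5/2 = 19429/514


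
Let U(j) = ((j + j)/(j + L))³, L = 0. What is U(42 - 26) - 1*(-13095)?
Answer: 13103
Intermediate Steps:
U(j) = 8 (U(j) = ((j + j)/(j + 0))³ = ((2*j)/j)³ = 2³ = 8)
U(42 - 26) - 1*(-13095) = 8 - 1*(-13095) = 8 + 13095 = 13103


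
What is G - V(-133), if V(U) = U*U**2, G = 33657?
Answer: 2386294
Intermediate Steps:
V(U) = U**3
G - V(-133) = 33657 - 1*(-133)**3 = 33657 - 1*(-2352637) = 33657 + 2352637 = 2386294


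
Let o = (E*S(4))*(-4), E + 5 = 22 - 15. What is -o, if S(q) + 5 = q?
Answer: -8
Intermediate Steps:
S(q) = -5 + q
E = 2 (E = -5 + (22 - 15) = -5 + 7 = 2)
o = 8 (o = (2*(-5 + 4))*(-4) = (2*(-1))*(-4) = -2*(-4) = 8)
-o = -1*8 = -8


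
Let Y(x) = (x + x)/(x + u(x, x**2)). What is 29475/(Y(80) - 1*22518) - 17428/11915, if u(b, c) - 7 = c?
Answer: -4823979051743/1740472972990 ≈ -2.7716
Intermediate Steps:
u(b, c) = 7 + c
Y(x) = 2*x/(7 + x + x**2) (Y(x) = (x + x)/(x + (7 + x**2)) = (2*x)/(7 + x + x**2) = 2*x/(7 + x + x**2))
29475/(Y(80) - 1*22518) - 17428/11915 = 29475/(2*80/(7 + 80 + 80**2) - 1*22518) - 17428/11915 = 29475/(2*80/(7 + 80 + 6400) - 22518) - 17428*1/11915 = 29475/(2*80/6487 - 22518) - 17428/11915 = 29475/(2*80*(1/6487) - 22518) - 17428/11915 = 29475/(160/6487 - 22518) - 17428/11915 = 29475/(-146074106/6487) - 17428/11915 = 29475*(-6487/146074106) - 17428/11915 = -191204325/146074106 - 17428/11915 = -4823979051743/1740472972990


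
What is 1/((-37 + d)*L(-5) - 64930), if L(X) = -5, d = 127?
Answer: -1/65380 ≈ -1.5295e-5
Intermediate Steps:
1/((-37 + d)*L(-5) - 64930) = 1/((-37 + 127)*(-5) - 64930) = 1/(90*(-5) - 64930) = 1/(-450 - 64930) = 1/(-65380) = -1/65380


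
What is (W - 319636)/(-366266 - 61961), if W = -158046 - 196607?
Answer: 674289/428227 ≈ 1.5746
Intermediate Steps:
W = -354653
(W - 319636)/(-366266 - 61961) = (-354653 - 319636)/(-366266 - 61961) = -674289/(-428227) = -674289*(-1/428227) = 674289/428227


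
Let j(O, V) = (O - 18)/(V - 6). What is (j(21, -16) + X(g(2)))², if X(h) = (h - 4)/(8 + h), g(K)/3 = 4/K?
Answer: 1/23716 ≈ 4.2166e-5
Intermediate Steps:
j(O, V) = (-18 + O)/(-6 + V)
g(K) = 12/K (g(K) = 3*(4/K) = 12/K)
X(h) = (-4 + h)/(8 + h)
(j(21, -16) + X(g(2)))² = ((-18 + 21)/(-6 - 16) + (-4 + 12/2)/(8 + 12/2))² = (3/(-22) + (-4 + 12*(½))/(8 + 12*(½)))² = (-1/22*3 + (-4 + 6)/(8 + 6))² = (-3/22 + 2/14)² = (-3/22 + (1/14)*2)² = (-3/22 + ⅐)² = (1/154)² = 1/23716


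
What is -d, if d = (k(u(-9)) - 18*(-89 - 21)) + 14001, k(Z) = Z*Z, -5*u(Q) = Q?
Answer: -399606/25 ≈ -15984.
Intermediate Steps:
u(Q) = -Q/5
k(Z) = Z²
d = 399606/25 (d = ((-⅕*(-9))² - 18*(-89 - 21)) + 14001 = ((9/5)² - 18*(-110)) + 14001 = (81/25 + 1980) + 14001 = 49581/25 + 14001 = 399606/25 ≈ 15984.)
-d = -1*399606/25 = -399606/25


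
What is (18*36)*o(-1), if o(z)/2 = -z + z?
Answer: 0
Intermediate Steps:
o(z) = 0 (o(z) = 2*(-z + z) = 2*0 = 0)
(18*36)*o(-1) = (18*36)*0 = 648*0 = 0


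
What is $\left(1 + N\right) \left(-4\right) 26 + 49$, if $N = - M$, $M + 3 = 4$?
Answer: $49$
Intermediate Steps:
$M = 1$ ($M = -3 + 4 = 1$)
$N = -1$ ($N = \left(-1\right) 1 = -1$)
$\left(1 + N\right) \left(-4\right) 26 + 49 = \left(1 - 1\right) \left(-4\right) 26 + 49 = 0 \left(-4\right) 26 + 49 = 0 \cdot 26 + 49 = 0 + 49 = 49$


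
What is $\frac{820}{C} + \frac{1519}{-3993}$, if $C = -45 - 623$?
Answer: $- \frac{1072238}{666831} \approx -1.608$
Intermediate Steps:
$C = -668$
$\frac{820}{C} + \frac{1519}{-3993} = \frac{820}{-668} + \frac{1519}{-3993} = 820 \left(- \frac{1}{668}\right) + 1519 \left(- \frac{1}{3993}\right) = - \frac{205}{167} - \frac{1519}{3993} = - \frac{1072238}{666831}$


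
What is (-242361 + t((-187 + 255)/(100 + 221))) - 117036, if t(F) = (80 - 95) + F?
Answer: -115371184/321 ≈ -3.5941e+5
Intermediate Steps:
t(F) = -15 + F
(-242361 + t((-187 + 255)/(100 + 221))) - 117036 = (-242361 + (-15 + (-187 + 255)/(100 + 221))) - 117036 = (-242361 + (-15 + 68/321)) - 117036 = (-242361 - 4747/321) - 117036 = -77802628/321 - 117036 = -115371184/321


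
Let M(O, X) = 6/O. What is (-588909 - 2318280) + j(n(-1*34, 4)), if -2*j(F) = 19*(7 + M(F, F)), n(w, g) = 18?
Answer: -8721776/3 ≈ -2.9073e+6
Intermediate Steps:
j(F) = -133/2 - 57/F (j(F) = -19*(7 + 6/F)/2 = -(133 + 114/F)/2 = -133/2 - 57/F)
(-588909 - 2318280) + j(n(-1*34, 4)) = (-588909 - 2318280) + (-133/2 - 57/18) = -2907189 + (-133/2 - 57*1/18) = -2907189 + (-133/2 - 19/6) = -2907189 - 209/3 = -8721776/3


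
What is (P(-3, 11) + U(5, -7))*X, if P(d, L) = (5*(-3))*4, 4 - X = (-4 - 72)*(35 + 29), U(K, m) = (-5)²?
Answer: -170380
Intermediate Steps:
U(K, m) = 25
X = 4868 (X = 4 - (-4 - 72)*(35 + 29) = 4 - (-76)*64 = 4 - 1*(-4864) = 4 + 4864 = 4868)
P(d, L) = -60 (P(d, L) = -15*4 = -60)
(P(-3, 11) + U(5, -7))*X = (-60 + 25)*4868 = -35*4868 = -170380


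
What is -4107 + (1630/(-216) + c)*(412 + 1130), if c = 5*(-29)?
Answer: -4308001/18 ≈ -2.3933e+5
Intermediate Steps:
c = -145
-4107 + (1630/(-216) + c)*(412 + 1130) = -4107 + (1630/(-216) - 145)*(412 + 1130) = -4107 + (1630*(-1/216) - 145)*1542 = -4107 + (-815/108 - 145)*1542 = -4107 - 16475/108*1542 = -4107 - 4234075/18 = -4308001/18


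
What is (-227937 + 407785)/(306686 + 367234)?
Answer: 22481/84240 ≈ 0.26687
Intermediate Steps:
(-227937 + 407785)/(306686 + 367234) = 179848/673920 = 179848*(1/673920) = 22481/84240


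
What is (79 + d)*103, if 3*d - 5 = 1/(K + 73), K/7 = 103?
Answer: 19791347/2382 ≈ 8308.7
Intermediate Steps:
K = 721 (K = 7*103 = 721)
d = 3971/2382 (d = 5/3 + 1/(3*(721 + 73)) = 5/3 + (1/3)/794 = 5/3 + (1/3)*(1/794) = 5/3 + 1/2382 = 3971/2382 ≈ 1.6671)
(79 + d)*103 = (79 + 3971/2382)*103 = (192149/2382)*103 = 19791347/2382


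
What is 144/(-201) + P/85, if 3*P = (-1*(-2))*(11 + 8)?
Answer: -9694/17085 ≈ -0.56740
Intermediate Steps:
P = 38/3 (P = ((-1*(-2))*(11 + 8))/3 = (2*19)/3 = (1/3)*38 = 38/3 ≈ 12.667)
144/(-201) + P/85 = 144/(-201) + (38/3)/85 = 144*(-1/201) + (38/3)*(1/85) = -48/67 + 38/255 = -9694/17085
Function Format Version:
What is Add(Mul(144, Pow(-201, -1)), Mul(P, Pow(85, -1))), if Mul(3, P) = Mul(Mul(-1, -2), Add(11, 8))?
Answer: Rational(-9694, 17085) ≈ -0.56740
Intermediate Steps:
P = Rational(38, 3) (P = Mul(Rational(1, 3), Mul(Mul(-1, -2), Add(11, 8))) = Mul(Rational(1, 3), Mul(2, 19)) = Mul(Rational(1, 3), 38) = Rational(38, 3) ≈ 12.667)
Add(Mul(144, Pow(-201, -1)), Mul(P, Pow(85, -1))) = Add(Mul(144, Pow(-201, -1)), Mul(Rational(38, 3), Pow(85, -1))) = Add(Mul(144, Rational(-1, 201)), Mul(Rational(38, 3), Rational(1, 85))) = Add(Rational(-48, 67), Rational(38, 255)) = Rational(-9694, 17085)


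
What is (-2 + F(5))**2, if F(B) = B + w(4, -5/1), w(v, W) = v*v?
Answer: 361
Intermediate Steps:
w(v, W) = v**2
F(B) = 16 + B (F(B) = B + 4**2 = B + 16 = 16 + B)
(-2 + F(5))**2 = (-2 + (16 + 5))**2 = (-2 + 21)**2 = 19**2 = 361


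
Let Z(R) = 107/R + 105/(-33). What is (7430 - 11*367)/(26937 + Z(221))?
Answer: 2749461/21825763 ≈ 0.12597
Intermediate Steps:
Z(R) = -35/11 + 107/R (Z(R) = 107/R + 105*(-1/33) = 107/R - 35/11 = -35/11 + 107/R)
(7430 - 11*367)/(26937 + Z(221)) = (7430 - 11*367)/(26937 + (-35/11 + 107/221)) = (7430 - 4037)/(26937 + (-35/11 + 107*(1/221))) = 3393/(26937 + (-35/11 + 107/221)) = 3393/(26937 - 6558/2431) = 3393/(65477289/2431) = 3393*(2431/65477289) = 2749461/21825763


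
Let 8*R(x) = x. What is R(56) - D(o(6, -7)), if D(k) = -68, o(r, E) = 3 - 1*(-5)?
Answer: 75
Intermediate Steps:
R(x) = x/8
o(r, E) = 8 (o(r, E) = 3 + 5 = 8)
R(56) - D(o(6, -7)) = (1/8)*56 - 1*(-68) = 7 + 68 = 75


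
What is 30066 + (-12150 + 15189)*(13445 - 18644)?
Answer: -15769695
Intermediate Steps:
30066 + (-12150 + 15189)*(13445 - 18644) = 30066 + 3039*(-5199) = 30066 - 15799761 = -15769695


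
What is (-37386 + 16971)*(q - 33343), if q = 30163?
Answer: 64919700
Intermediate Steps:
(-37386 + 16971)*(q - 33343) = (-37386 + 16971)*(30163 - 33343) = -20415*(-3180) = 64919700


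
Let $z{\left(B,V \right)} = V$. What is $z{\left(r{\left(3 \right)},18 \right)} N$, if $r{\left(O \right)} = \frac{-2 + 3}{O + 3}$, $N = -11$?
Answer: $-198$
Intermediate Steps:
$r{\left(O \right)} = \frac{1}{3 + O}$ ($r{\left(O \right)} = 1 \frac{1}{3 + O} = \frac{1}{3 + O}$)
$z{\left(r{\left(3 \right)},18 \right)} N = 18 \left(-11\right) = -198$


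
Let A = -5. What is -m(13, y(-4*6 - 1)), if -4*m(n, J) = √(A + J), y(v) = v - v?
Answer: I*√5/4 ≈ 0.55902*I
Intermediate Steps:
y(v) = 0
m(n, J) = -√(-5 + J)/4
-m(13, y(-4*6 - 1)) = -(-1)*√(-5 + 0)/4 = -(-1)*√(-5)/4 = -(-1)*I*√5/4 = I*√5/4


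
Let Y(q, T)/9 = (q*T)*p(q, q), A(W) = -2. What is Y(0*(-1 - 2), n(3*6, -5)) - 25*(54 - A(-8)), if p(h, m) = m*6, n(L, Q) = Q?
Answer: -1400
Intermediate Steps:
p(h, m) = 6*m
Y(q, T) = 54*T*q² (Y(q, T) = 9*((q*T)*(6*q)) = 9*((T*q)*(6*q)) = 9*(6*T*q²) = 54*T*q²)
Y(0*(-1 - 2), n(3*6, -5)) - 25*(54 - A(-8)) = 54*(-5)*(0*(-1 - 2))² - 25*(54 - 1*(-2)) = 54*(-5)*(0*(-3))² - 25*(54 + 2) = 54*(-5)*0² - 25*56 = 54*(-5)*0 - 1400 = 0 - 1400 = -1400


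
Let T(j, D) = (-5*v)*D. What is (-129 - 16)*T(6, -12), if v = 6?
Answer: -52200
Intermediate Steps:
T(j, D) = -30*D (T(j, D) = (-5*6)*D = -30*D)
(-129 - 16)*T(6, -12) = (-129 - 16)*(-30*(-12)) = -145*360 = -52200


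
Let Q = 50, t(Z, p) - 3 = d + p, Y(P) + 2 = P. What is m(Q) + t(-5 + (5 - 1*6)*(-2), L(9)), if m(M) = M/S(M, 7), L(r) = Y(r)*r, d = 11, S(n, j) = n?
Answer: 78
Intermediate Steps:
Y(P) = -2 + P
L(r) = r*(-2 + r) (L(r) = (-2 + r)*r = r*(-2 + r))
t(Z, p) = 14 + p (t(Z, p) = 3 + (11 + p) = 14 + p)
m(M) = 1 (m(M) = M/M = 1)
m(Q) + t(-5 + (5 - 1*6)*(-2), L(9)) = 1 + (14 + 9*(-2 + 9)) = 1 + (14 + 9*7) = 1 + (14 + 63) = 1 + 77 = 78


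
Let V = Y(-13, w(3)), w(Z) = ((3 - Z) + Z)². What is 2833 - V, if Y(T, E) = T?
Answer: 2846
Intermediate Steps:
w(Z) = 9 (w(Z) = 3² = 9)
V = -13
2833 - V = 2833 - 1*(-13) = 2833 + 13 = 2846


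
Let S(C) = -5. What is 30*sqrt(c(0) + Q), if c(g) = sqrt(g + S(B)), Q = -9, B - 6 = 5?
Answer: 30*sqrt(-9 + I*sqrt(5)) ≈ 11.096 + 90.682*I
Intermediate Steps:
B = 11 (B = 6 + 5 = 11)
c(g) = sqrt(-5 + g) (c(g) = sqrt(g - 5) = sqrt(-5 + g))
30*sqrt(c(0) + Q) = 30*sqrt(sqrt(-5 + 0) - 9) = 30*sqrt(sqrt(-5) - 9) = 30*sqrt(I*sqrt(5) - 9) = 30*sqrt(-9 + I*sqrt(5))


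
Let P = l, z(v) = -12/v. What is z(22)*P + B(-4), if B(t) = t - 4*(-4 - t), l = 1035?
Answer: -6254/11 ≈ -568.54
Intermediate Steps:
B(t) = 16 + 5*t (B(t) = t + (16 + 4*t) = 16 + 5*t)
P = 1035
z(22)*P + B(-4) = -12/22*1035 + (16 + 5*(-4)) = -12*1/22*1035 + (16 - 20) = -6/11*1035 - 4 = -6210/11 - 4 = -6254/11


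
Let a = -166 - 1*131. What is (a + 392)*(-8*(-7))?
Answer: 5320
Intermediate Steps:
a = -297 (a = -166 - 131 = -297)
(a + 392)*(-8*(-7)) = (-297 + 392)*(-8*(-7)) = 95*56 = 5320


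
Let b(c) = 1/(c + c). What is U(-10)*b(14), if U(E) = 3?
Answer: 3/28 ≈ 0.10714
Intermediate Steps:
b(c) = 1/(2*c)
U(-10)*b(14) = 3*((½)/14) = 3*((½)*(1/14)) = 3*(1/28) = 3/28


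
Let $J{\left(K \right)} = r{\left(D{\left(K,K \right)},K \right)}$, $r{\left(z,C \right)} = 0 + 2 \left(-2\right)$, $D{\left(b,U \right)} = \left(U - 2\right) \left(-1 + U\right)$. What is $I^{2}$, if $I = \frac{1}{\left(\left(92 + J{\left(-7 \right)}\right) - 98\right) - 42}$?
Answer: $\frac{1}{2704} \approx 0.00036982$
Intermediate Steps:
$D{\left(b,U \right)} = \left(-1 + U\right) \left(-2 + U\right)$ ($D{\left(b,U \right)} = \left(-2 + U\right) \left(-1 + U\right) = \left(-1 + U\right) \left(-2 + U\right)$)
$r{\left(z,C \right)} = -4$ ($r{\left(z,C \right)} = 0 - 4 = -4$)
$J{\left(K \right)} = -4$
$I = - \frac{1}{52}$ ($I = \frac{1}{\left(\left(92 - 4\right) - 98\right) - 42} = \frac{1}{\left(88 - 98\right) - 42} = \frac{1}{-10 - 42} = \frac{1}{-52} = - \frac{1}{52} \approx -0.019231$)
$I^{2} = \left(- \frac{1}{52}\right)^{2} = \frac{1}{2704}$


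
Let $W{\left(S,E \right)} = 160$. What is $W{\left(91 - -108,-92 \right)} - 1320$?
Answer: $-1160$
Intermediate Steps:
$W{\left(91 - -108,-92 \right)} - 1320 = 160 - 1320 = -1160$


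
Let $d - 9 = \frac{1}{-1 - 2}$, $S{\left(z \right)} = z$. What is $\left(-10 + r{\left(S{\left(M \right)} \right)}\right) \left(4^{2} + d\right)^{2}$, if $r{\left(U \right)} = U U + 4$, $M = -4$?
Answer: $\frac{54760}{9} \approx 6084.4$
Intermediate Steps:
$r{\left(U \right)} = 4 + U^{2}$ ($r{\left(U \right)} = U^{2} + 4 = 4 + U^{2}$)
$d = \frac{26}{3}$ ($d = 9 + \frac{1}{-1 - 2} = 9 + \frac{1}{-3} = 9 - \frac{1}{3} = \frac{26}{3} \approx 8.6667$)
$\left(-10 + r{\left(S{\left(M \right)} \right)}\right) \left(4^{2} + d\right)^{2} = \left(-10 + \left(4 + \left(-4\right)^{2}\right)\right) \left(4^{2} + \frac{26}{3}\right)^{2} = \left(-10 + \left(4 + 16\right)\right) \left(16 + \frac{26}{3}\right)^{2} = \left(-10 + 20\right) \left(\frac{74}{3}\right)^{2} = 10 \cdot \frac{5476}{9} = \frac{54760}{9}$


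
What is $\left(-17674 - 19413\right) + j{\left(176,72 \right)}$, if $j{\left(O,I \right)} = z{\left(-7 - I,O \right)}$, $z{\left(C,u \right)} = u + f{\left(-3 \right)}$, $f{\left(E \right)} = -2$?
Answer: $-36913$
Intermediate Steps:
$z{\left(C,u \right)} = -2 + u$ ($z{\left(C,u \right)} = u - 2 = -2 + u$)
$j{\left(O,I \right)} = -2 + O$
$\left(-17674 - 19413\right) + j{\left(176,72 \right)} = \left(-17674 - 19413\right) + \left(-2 + 176\right) = -37087 + 174 = -36913$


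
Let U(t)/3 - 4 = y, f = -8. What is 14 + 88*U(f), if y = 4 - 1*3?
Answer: 1334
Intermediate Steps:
y = 1 (y = 4 - 3 = 1)
U(t) = 15 (U(t) = 12 + 3*1 = 12 + 3 = 15)
14 + 88*U(f) = 14 + 88*15 = 14 + 1320 = 1334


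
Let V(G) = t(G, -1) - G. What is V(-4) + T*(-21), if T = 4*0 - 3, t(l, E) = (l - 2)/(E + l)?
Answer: 341/5 ≈ 68.200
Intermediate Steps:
t(l, E) = (-2 + l)/(E + l)
V(G) = -G + (-2 + G)/(-1 + G) (V(G) = (-2 + G)/(-1 + G) - G = -G + (-2 + G)/(-1 + G))
T = -3 (T = 0 - 3 = -3)
V(-4) + T*(-21) = (-2 - 4 - 1*(-4)*(-1 - 4))/(-1 - 4) - 3*(-21) = (-2 - 4 - 1*(-4)*(-5))/(-5) + 63 = -(-2 - 4 - 20)/5 + 63 = -⅕*(-26) + 63 = 26/5 + 63 = 341/5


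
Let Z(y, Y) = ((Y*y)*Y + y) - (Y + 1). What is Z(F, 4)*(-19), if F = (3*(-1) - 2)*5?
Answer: 8170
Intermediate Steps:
F = -25 (F = (-3 - 2)*5 = -5*5 = -25)
Z(y, Y) = -1 + y - Y + y*Y² (Z(y, Y) = (y*Y² + y) - (1 + Y) = (y + y*Y²) + (-1 - Y) = -1 + y - Y + y*Y²)
Z(F, 4)*(-19) = (-1 - 25 - 1*4 - 25*4²)*(-19) = (-1 - 25 - 4 - 25*16)*(-19) = (-1 - 25 - 4 - 400)*(-19) = -430*(-19) = 8170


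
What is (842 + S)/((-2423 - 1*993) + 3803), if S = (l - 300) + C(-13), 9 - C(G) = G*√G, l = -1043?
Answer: -164/129 + 13*I*√13/387 ≈ -1.2713 + 0.12112*I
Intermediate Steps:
C(G) = 9 - G^(3/2) (C(G) = 9 - G*√G = 9 - G^(3/2))
S = -1334 + 13*I*√13 (S = (-1043 - 300) + (9 - (-13)^(3/2)) = -1343 + (9 - (-13)*I*√13) = -1343 + (9 + 13*I*√13) = -1334 + 13*I*√13 ≈ -1334.0 + 46.872*I)
(842 + S)/((-2423 - 1*993) + 3803) = (842 + (-1334 + 13*I*√13))/((-2423 - 1*993) + 3803) = (-492 + 13*I*√13)/((-2423 - 993) + 3803) = (-492 + 13*I*√13)/(-3416 + 3803) = (-492 + 13*I*√13)/387 = (-492 + 13*I*√13)*(1/387) = -164/129 + 13*I*√13/387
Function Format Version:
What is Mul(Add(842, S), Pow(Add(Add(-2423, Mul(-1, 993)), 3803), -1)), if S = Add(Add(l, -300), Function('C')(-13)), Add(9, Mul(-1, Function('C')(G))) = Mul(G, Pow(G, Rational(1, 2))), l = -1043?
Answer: Add(Rational(-164, 129), Mul(Rational(13, 387), I, Pow(13, Rational(1, 2)))) ≈ Add(-1.2713, Mul(0.12112, I))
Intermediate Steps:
Function('C')(G) = Add(9, Mul(-1, Pow(G, Rational(3, 2)))) (Function('C')(G) = Add(9, Mul(-1, Mul(G, Pow(G, Rational(1, 2))))) = Add(9, Mul(-1, Pow(G, Rational(3, 2)))))
S = Add(-1334, Mul(13, I, Pow(13, Rational(1, 2)))) (S = Add(Add(-1043, -300), Add(9, Mul(-1, Pow(-13, Rational(3, 2))))) = Add(-1343, Add(9, Mul(-1, Mul(-13, I, Pow(13, Rational(1, 2)))))) = Add(-1343, Add(9, Mul(13, I, Pow(13, Rational(1, 2))))) = Add(-1334, Mul(13, I, Pow(13, Rational(1, 2)))) ≈ Add(-1334.0, Mul(46.872, I)))
Mul(Add(842, S), Pow(Add(Add(-2423, Mul(-1, 993)), 3803), -1)) = Mul(Add(842, Add(-1334, Mul(13, I, Pow(13, Rational(1, 2))))), Pow(Add(Add(-2423, Mul(-1, 993)), 3803), -1)) = Mul(Add(-492, Mul(13, I, Pow(13, Rational(1, 2)))), Pow(Add(Add(-2423, -993), 3803), -1)) = Mul(Add(-492, Mul(13, I, Pow(13, Rational(1, 2)))), Pow(Add(-3416, 3803), -1)) = Mul(Add(-492, Mul(13, I, Pow(13, Rational(1, 2)))), Pow(387, -1)) = Mul(Add(-492, Mul(13, I, Pow(13, Rational(1, 2)))), Rational(1, 387)) = Add(Rational(-164, 129), Mul(Rational(13, 387), I, Pow(13, Rational(1, 2))))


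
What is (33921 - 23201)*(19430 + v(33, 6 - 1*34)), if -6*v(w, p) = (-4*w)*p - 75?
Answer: 201820080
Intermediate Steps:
v(w, p) = 25/2 + 2*p*w/3 (v(w, p) = -((-4*w)*p - 75)/6 = -(-4*p*w - 75)/6 = -(-75 - 4*p*w)/6 = 25/2 + 2*p*w/3)
(33921 - 23201)*(19430 + v(33, 6 - 1*34)) = (33921 - 23201)*(19430 + (25/2 + (⅔)*(6 - 1*34)*33)) = 10720*(19430 + (25/2 + (⅔)*(6 - 34)*33)) = 10720*(19430 + (25/2 + (⅔)*(-28)*33)) = 10720*(19430 + (25/2 - 616)) = 10720*(19430 - 1207/2) = 10720*(37653/2) = 201820080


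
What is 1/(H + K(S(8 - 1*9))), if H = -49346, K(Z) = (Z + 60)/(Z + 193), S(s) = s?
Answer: -192/9474373 ≈ -2.0265e-5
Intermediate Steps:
K(Z) = (60 + Z)/(193 + Z)
1/(H + K(S(8 - 1*9))) = 1/(-49346 + (60 + (8 - 1*9))/(193 + (8 - 1*9))) = 1/(-49346 + (60 + (8 - 9))/(193 + (8 - 9))) = 1/(-49346 + (60 - 1)/(193 - 1)) = 1/(-49346 + 59/192) = 1/(-9474373/192) = -192/9474373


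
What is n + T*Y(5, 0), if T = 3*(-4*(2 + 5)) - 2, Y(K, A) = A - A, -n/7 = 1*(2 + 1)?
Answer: -21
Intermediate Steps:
n = -21 (n = -7*(2 + 1) = -7*3 = -21)
Y(K, A) = 0
T = -86 (T = 3*(-4*7) - 2 = 3*(-28) - 2 = -84 - 2 = -86)
n + T*Y(5, 0) = -21 - 86*0 = -21 + 0 = -21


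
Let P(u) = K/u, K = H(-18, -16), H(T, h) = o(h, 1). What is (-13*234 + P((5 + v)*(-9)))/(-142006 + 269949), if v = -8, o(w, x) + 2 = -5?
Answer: -82141/3454461 ≈ -0.023778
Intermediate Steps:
o(w, x) = -7 (o(w, x) = -2 - 5 = -7)
H(T, h) = -7
K = -7
P(u) = -7/u
(-13*234 + P((5 + v)*(-9)))/(-142006 + 269949) = (-13*234 - 7*(-1/(9*(5 - 8))))/(-142006 + 269949) = (-3042 - 7/((-3*(-9))))/127943 = (-3042 - 7/27)*(1/127943) = -82141/27*1/127943 = -82141/3454461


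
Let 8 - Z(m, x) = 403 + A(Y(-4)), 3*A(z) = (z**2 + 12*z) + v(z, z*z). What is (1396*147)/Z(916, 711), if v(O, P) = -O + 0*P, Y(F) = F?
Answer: -615636/1157 ≈ -532.10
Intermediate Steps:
v(O, P) = -O (v(O, P) = -O + 0 = -O)
A(z) = z**2/3 + 11*z/3 (A(z) = ((z**2 + 12*z) - z)/3 = (z**2 + 11*z)/3 = z**2/3 + 11*z/3)
Z(m, x) = -1157/3 (Z(m, x) = 8 - (403 + (1/3)*(-4)*(11 - 4)) = 8 - (403 + (1/3)*(-4)*7) = 8 - (403 - 28/3) = 8 - 1*1181/3 = 8 - 1181/3 = -1157/3)
(1396*147)/Z(916, 711) = (1396*147)/(-1157/3) = 205212*(-3/1157) = -615636/1157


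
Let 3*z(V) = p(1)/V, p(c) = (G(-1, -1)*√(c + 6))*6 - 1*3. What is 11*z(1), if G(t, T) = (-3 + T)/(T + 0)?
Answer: -11 + 88*√7 ≈ 221.83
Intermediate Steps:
G(t, T) = (-3 + T)/T
p(c) = -3 + 24*√(6 + c) (p(c) = (((-3 - 1)/(-1))*√(c + 6))*6 - 1*3 = ((-1*(-4))*√(6 + c))*6 - 3 = (4*√(6 + c))*6 - 3 = 24*√(6 + c) - 3 = -3 + 24*√(6 + c))
z(V) = (-3 + 24*√7)/(3*V) (z(V) = ((-3 + 24*√(6 + 1))/V)/3 = ((-3 + 24*√7)/V)/3 = (-3 + 24*√7)/(3*V))
11*z(1) = 11*((-1 + 8*√7)/1) = 11*(1*(-1 + 8*√7)) = 11*(-1 + 8*√7) = -11 + 88*√7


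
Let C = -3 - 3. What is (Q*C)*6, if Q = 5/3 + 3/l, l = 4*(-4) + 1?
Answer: -264/5 ≈ -52.800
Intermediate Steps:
l = -15 (l = -16 + 1 = -15)
C = -6
Q = 22/15 (Q = 5/3 + 3/(-15) = 5*(1/3) + 3*(-1/15) = 5/3 - 1/5 = 22/15 ≈ 1.4667)
(Q*C)*6 = ((22/15)*(-6))*6 = -44/5*6 = -264/5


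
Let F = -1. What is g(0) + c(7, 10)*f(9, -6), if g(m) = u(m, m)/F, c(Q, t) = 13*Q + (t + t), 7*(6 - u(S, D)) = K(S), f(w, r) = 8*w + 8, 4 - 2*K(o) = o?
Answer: 62120/7 ≈ 8874.3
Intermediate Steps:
K(o) = 2 - o/2
f(w, r) = 8 + 8*w
u(S, D) = 40/7 + S/14 (u(S, D) = 6 - (2 - S/2)/7 = 6 + (-2/7 + S/14) = 40/7 + S/14)
c(Q, t) = 2*t + 13*Q (c(Q, t) = 13*Q + 2*t = 2*t + 13*Q)
g(m) = -40/7 - m/14 (g(m) = (40/7 + m/14)/(-1) = (40/7 + m/14)*(-1) = -40/7 - m/14)
g(0) + c(7, 10)*f(9, -6) = (-40/7 - 1/14*0) + (2*10 + 13*7)*(8 + 8*9) = (-40/7 + 0) + (20 + 91)*(8 + 72) = -40/7 + 111*80 = -40/7 + 8880 = 62120/7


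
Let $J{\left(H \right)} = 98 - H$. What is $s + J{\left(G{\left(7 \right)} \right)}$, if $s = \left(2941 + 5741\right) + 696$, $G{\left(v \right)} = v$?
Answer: $9469$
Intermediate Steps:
$s = 9378$ ($s = 8682 + 696 = 9378$)
$s + J{\left(G{\left(7 \right)} \right)} = 9378 + \left(98 - 7\right) = 9378 + 91 = 9469$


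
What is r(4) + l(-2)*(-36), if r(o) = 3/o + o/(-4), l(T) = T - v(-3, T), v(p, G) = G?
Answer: -¼ ≈ -0.25000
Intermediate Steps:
l(T) = 0 (l(T) = T - T = 0)
r(o) = 3/o - o/4 (r(o) = 3/o + o*(-¼) = 3/o - o/4)
r(4) + l(-2)*(-36) = (3/4 - ¼*4) + 0*(-36) = (3*(¼) - 1) + 0 = (¾ - 1) + 0 = -¼ + 0 = -¼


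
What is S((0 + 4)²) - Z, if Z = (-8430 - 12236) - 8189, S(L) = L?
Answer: 28871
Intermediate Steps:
Z = -28855 (Z = -20666 - 8189 = -28855)
S((0 + 4)²) - Z = (0 + 4)² - 1*(-28855) = 4² + 28855 = 16 + 28855 = 28871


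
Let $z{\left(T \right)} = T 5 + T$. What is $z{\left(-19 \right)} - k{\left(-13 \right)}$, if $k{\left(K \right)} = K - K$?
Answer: $-114$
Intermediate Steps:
$z{\left(T \right)} = 6 T$ ($z{\left(T \right)} = 5 T + T = 6 T$)
$k{\left(K \right)} = 0$
$z{\left(-19 \right)} - k{\left(-13 \right)} = 6 \left(-19\right) - 0 = -114 + 0 = -114$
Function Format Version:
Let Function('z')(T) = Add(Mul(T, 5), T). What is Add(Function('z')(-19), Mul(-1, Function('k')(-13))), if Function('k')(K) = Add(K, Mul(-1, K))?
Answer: -114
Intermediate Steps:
Function('z')(T) = Mul(6, T) (Function('z')(T) = Add(Mul(5, T), T) = Mul(6, T))
Function('k')(K) = 0
Add(Function('z')(-19), Mul(-1, Function('k')(-13))) = Add(Mul(6, -19), Mul(-1, 0)) = Add(-114, 0) = -114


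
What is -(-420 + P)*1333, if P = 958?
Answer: -717154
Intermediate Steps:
-(-420 + P)*1333 = -(-420 + 958)*1333 = -538*1333 = -1*717154 = -717154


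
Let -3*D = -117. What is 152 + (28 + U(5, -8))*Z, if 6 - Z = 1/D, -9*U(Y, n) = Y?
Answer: 8531/27 ≈ 315.96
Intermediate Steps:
D = 39 (D = -1/3*(-117) = 39)
U(Y, n) = -Y/9
Z = 233/39 (Z = 6 - 1/39 = 233/39 ≈ 5.9744)
152 + (28 + U(5, -8))*Z = 152 + (28 - 1/9*5)*(233/39) = 152 + (28 - 5/9)*(233/39) = 152 + (247/9)*(233/39) = 152 + 4427/27 = 8531/27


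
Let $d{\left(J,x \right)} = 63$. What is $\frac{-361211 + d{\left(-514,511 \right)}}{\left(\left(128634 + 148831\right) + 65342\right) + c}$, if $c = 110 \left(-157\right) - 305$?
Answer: $- \frac{90287}{81308} \approx -1.1104$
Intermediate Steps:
$c = -17575$ ($c = -17270 - 305 = -17575$)
$\frac{-361211 + d{\left(-514,511 \right)}}{\left(\left(128634 + 148831\right) + 65342\right) + c} = \frac{-361211 + 63}{\left(\left(128634 + 148831\right) + 65342\right) - 17575} = - \frac{361148}{\left(277465 + 65342\right) - 17575} = - \frac{361148}{342807 - 17575} = - \frac{361148}{325232} = \left(-361148\right) \frac{1}{325232} = - \frac{90287}{81308}$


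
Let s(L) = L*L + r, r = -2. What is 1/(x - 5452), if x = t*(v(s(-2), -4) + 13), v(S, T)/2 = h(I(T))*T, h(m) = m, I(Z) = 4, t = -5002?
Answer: 1/89586 ≈ 1.1162e-5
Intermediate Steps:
s(L) = -2 + L² (s(L) = L*L - 2 = L² - 2 = -2 + L²)
v(S, T) = 8*T (v(S, T) = 2*(4*T) = 8*T)
x = 95038 (x = -5002*(8*(-4) + 13) = -5002*(-32 + 13) = -5002*(-19) = 95038)
1/(x - 5452) = 1/(95038 - 5452) = 1/89586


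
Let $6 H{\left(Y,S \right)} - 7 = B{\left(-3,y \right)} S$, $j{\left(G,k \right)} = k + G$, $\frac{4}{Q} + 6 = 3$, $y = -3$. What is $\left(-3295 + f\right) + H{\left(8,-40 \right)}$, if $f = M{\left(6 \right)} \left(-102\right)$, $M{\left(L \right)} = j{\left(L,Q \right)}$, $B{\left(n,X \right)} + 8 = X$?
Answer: $- \frac{7393}{2} \approx -3696.5$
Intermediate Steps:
$B{\left(n,X \right)} = -8 + X$
$Q = - \frac{4}{3}$ ($Q = \frac{4}{-6 + 3} = \frac{4}{-3} = 4 \left(- \frac{1}{3}\right) = - \frac{4}{3} \approx -1.3333$)
$j{\left(G,k \right)} = G + k$
$M{\left(L \right)} = - \frac{4}{3} + L$ ($M{\left(L \right)} = L - \frac{4}{3} = - \frac{4}{3} + L$)
$H{\left(Y,S \right)} = \frac{7}{6} - \frac{11 S}{6}$ ($H{\left(Y,S \right)} = \frac{7}{6} + \frac{\left(-8 - 3\right) S}{6} = \frac{7}{6} + \frac{\left(-11\right) S}{6} = \frac{7}{6} - \frac{11 S}{6}$)
$f = -476$ ($f = \left(- \frac{4}{3} + 6\right) \left(-102\right) = \frac{14}{3} \left(-102\right) = -476$)
$\left(-3295 + f\right) + H{\left(8,-40 \right)} = \left(-3295 - 476\right) + \left(\frac{7}{6} - - \frac{220}{3}\right) = -3771 + \left(\frac{7}{6} + \frac{220}{3}\right) = -3771 + \frac{149}{2} = - \frac{7393}{2}$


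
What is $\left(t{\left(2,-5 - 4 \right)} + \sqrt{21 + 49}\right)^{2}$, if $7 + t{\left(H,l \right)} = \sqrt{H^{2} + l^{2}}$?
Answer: $\left(-7 + \sqrt{70} + \sqrt{85}\right)^{2} \approx 112.07$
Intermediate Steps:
$t{\left(H,l \right)} = -7 + \sqrt{H^{2} + l^{2}}$
$\left(t{\left(2,-5 - 4 \right)} + \sqrt{21 + 49}\right)^{2} = \left(\left(-7 + \sqrt{2^{2} + \left(-5 - 4\right)^{2}}\right) + \sqrt{21 + 49}\right)^{2} = \left(\left(-7 + \sqrt{4 + \left(-9\right)^{2}}\right) + \sqrt{70}\right)^{2} = \left(\left(-7 + \sqrt{4 + 81}\right) + \sqrt{70}\right)^{2} = \left(\left(-7 + \sqrt{85}\right) + \sqrt{70}\right)^{2} = \left(-7 + \sqrt{70} + \sqrt{85}\right)^{2}$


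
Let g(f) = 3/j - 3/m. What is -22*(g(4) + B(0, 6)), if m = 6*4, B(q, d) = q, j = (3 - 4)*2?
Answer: 143/4 ≈ 35.750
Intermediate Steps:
j = -2 (j = -1*2 = -2)
m = 24
g(f) = -13/8 (g(f) = 3/(-2) - 3/24 = 3*(-1/2) - 3*1/24 = -3/2 - 1/8 = -13/8)
-22*(g(4) + B(0, 6)) = -22*(-13/8 + 0) = -22*(-13/8) = 143/4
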